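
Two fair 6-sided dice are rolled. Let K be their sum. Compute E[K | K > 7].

P(K > 7) = 5/12.
Σ over the event: 8·5/36 + 9·1/9 + 10·1/12 + 11·1/18 + 12·1/36 = 35/9.
E[K | K > 7] = (35/9) / (5/12) = 28/3.

28/3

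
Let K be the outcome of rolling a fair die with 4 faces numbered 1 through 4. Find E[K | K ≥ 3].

Given K ≥ 3, K is equally likely to be any of {3, 4}.
E[K | K ≥ 3] = (3 + 4) / 2 = 7/2.

7/2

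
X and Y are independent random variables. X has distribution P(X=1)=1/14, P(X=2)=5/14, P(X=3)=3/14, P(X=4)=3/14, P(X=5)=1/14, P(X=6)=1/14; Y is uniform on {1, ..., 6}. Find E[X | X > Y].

114/29

P(X > Y) = 29/84.
Summing X·P(x,y) over outcomes with X > Y gives 19/14.
E[X | X > Y] = (19/14) / (29/84) = 114/29.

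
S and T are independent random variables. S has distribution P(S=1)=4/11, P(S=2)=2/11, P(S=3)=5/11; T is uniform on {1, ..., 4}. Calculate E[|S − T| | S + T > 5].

3/4

P(S + T > 5) = 3/11.
Summing |S−T|·P(x,y) over outcomes with S + T > 5 gives 9/44.
E[|S − T| | S + T > 5] = (9/44) / (3/11) = 3/4.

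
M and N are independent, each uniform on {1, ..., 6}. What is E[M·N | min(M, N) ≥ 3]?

81/4

P(min(M, N) ≥ 3) = 4/9.
Summing MN·P(x,y) over outcomes with min(M, N) ≥ 3 gives 9.
E[M·N | min(M, N) ≥ 3] = (9) / (4/9) = 81/4.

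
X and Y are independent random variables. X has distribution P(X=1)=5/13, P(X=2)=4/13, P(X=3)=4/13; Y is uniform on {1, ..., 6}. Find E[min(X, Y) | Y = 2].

P(Y = 2) = 1/6.
Summing min(X,Y)·P(x,y) over outcomes with Y = 2 gives 7/26.
E[min(X, Y) | Y = 2] = (7/26) / (1/6) = 21/13.

21/13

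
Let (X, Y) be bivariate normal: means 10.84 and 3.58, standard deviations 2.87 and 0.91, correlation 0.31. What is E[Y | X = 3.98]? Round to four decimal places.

The regression of Y on X has slope ρ·σ_Y/σ_X and passes through (μ_X, μ_Y).
E[Y | X=3.98] = 3.58 + (0.31)·(0.91/2.87)·(3.98 − (10.84)) = 3.58 + (0.098293)·(-6.86) = 2.9057.

2.9057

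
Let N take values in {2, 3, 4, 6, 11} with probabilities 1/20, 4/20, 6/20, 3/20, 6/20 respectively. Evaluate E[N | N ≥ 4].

36/5

P(N ≥ 4) = 3/4.
Σ over the event: 4·3/10 + 6·3/20 + 11·3/10 = 27/5.
E[N | N ≥ 4] = (27/5) / (3/4) = 36/5.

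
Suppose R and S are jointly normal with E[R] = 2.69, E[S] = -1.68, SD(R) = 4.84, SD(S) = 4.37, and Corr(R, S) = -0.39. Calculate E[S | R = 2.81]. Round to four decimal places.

-1.7223

E[S | R=x] = μ_S + ρ(σ_S/σ_R)(x − μ_R) for jointly normal variables.
E[S | R=2.81] = -1.68 + (-0.39)·(4.37/4.84)·(2.81 − (2.69)) = -1.68 + (-0.35213)·(0.12) = -1.7223.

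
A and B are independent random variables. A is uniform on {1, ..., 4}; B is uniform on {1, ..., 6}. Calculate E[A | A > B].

P(A > B) = 1/4.
Summing A·P(x,y) over outcomes with A > B gives 5/6.
E[A | A > B] = (5/6) / (1/4) = 10/3.

10/3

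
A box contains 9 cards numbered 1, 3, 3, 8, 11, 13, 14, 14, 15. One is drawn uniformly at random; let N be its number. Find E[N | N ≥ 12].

P(N ≥ 12) = 4/9.
Σ over the event: 13·1/9 + 14·2/9 + 15·1/9 = 56/9.
E[N | N ≥ 12] = (56/9) / (4/9) = 14.

14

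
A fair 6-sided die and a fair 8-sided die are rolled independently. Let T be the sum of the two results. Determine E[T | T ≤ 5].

4

P(T ≤ 5) = 5/24.
Σ over the event: 2·1/48 + 3·1/24 + 4·1/16 + 5·1/12 = 5/6.
E[T | T ≤ 5] = (5/6) / (5/24) = 4.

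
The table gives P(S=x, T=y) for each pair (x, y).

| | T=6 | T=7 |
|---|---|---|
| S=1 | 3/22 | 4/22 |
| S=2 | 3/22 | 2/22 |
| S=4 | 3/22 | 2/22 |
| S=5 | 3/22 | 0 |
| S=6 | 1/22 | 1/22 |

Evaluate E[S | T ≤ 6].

42/13

P(T ≤ 6) = 13/22.
Σ S·P over the event = 1·(3/22) + 2·(3/22) + 4·(3/22) + 5·(3/22) + 6·(1/22) = 21/11.
E[S | T ≤ 6] = (21/11) / (13/22) = 42/13.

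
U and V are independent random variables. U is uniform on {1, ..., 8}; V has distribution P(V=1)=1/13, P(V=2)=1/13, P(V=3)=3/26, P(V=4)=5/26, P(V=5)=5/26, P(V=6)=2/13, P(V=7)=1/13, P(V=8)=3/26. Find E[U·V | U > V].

P(U > V) = 43/104.
Summing UV·P(x,y) over outcomes with U > V gives 153/16.
E[U·V | U > V] = (153/16) / (43/104) = 1989/86.

1989/86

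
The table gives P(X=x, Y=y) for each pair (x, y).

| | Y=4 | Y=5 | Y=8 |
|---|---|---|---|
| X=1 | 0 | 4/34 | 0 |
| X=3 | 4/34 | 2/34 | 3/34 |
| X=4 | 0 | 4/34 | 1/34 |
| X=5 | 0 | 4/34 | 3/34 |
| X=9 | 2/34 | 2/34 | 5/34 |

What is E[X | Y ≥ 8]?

73/12

P(Y ≥ 8) = 6/17.
Σ X·P over the event = 3·(3/34) + 4·(1/34) + 5·(3/34) + 9·(5/34) = 73/34.
E[X | Y ≥ 8] = (73/34) / (6/17) = 73/12.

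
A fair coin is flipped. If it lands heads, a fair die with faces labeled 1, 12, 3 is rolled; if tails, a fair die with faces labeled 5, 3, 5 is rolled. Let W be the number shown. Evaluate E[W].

E[W | heads] = (1+12+3)/3 = 16/3.
E[W | tails] = (5+3+5)/3 = 13/3.
By the law of total expectation,
E[W] = (1/2)·(16/3) + (1/2)·(13/3) = 29/6.

29/6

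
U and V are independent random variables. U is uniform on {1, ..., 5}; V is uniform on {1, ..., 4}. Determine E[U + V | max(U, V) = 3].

P(max(U, V) = 3) = 1/4.
Summing (U+V)·P(x,y) over outcomes with max(U, V) = 3 gives 6/5.
E[U + V | max(U, V) = 3] = (6/5) / (1/4) = 24/5.

24/5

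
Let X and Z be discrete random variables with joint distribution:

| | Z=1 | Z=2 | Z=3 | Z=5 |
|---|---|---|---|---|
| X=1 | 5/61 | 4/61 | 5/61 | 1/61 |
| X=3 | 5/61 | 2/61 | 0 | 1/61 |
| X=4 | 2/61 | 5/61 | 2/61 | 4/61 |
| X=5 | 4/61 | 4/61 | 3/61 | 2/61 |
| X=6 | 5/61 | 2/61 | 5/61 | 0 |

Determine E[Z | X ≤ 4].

P(X ≤ 4) = 36/61.
Summing Z·P(X=x,Z=y) over the conditioning event gives 85/61.
E[Z | X ≤ 4] = (85/61) / (36/61) = 85/36.

85/36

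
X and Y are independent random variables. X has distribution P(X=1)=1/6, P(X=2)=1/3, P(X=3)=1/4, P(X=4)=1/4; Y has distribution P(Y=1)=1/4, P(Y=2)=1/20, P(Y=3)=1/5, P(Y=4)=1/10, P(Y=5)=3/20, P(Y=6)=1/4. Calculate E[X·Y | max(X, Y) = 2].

P(max(X, Y) = 2) = 13/120.
Summing XY·P(x,y) over outcomes with max(X, Y) = 2 gives 1/4.
E[X·Y | max(X, Y) = 2] = (1/4) / (13/120) = 30/13.

30/13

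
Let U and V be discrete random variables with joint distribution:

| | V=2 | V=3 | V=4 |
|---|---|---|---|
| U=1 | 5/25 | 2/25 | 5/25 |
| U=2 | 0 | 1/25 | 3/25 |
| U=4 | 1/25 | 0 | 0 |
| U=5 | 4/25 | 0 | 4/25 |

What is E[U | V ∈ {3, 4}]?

P(V ∈ {3, 4}) = 3/5.
Σ U·P over the event = 1·(2/25) + 1·(5/25) + 2·(1/25) + 2·(3/25) + 5·(4/25) = 7/5.
E[U | V ∈ {3, 4}] = (7/5) / (3/5) = 7/3.

7/3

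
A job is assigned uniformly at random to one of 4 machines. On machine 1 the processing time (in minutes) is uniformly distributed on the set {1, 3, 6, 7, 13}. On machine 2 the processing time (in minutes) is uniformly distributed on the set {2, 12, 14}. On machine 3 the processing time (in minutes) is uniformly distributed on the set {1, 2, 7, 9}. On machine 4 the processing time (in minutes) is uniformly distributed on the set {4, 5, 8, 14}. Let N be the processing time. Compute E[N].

167/24

E[N | machine 1] = (1+3+6+7+13)/5 = 6.
E[N | machine 2] = (2+12+14)/3 = 28/3.
E[N | machine 3] = (1+2+7+9)/4 = 19/4.
E[N | machine 4] = (4+5+8+14)/4 = 31/4.
By the law of total expectation,
E[N] = (1/4)·(6) + (1/4)·(28/3) + (1/4)·(19/4) + (1/4)·(31/4) = 167/24.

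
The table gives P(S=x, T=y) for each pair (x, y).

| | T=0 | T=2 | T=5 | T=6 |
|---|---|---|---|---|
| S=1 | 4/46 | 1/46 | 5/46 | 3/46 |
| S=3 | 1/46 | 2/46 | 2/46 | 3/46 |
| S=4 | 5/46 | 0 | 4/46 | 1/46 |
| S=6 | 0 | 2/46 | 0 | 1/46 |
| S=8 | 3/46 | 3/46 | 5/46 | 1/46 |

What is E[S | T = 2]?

P(T = 2) = 4/23.
Summing S·P(S=x,T=y) over the conditioning event gives 43/46.
E[S | T = 2] = (43/46) / (4/23) = 43/8.

43/8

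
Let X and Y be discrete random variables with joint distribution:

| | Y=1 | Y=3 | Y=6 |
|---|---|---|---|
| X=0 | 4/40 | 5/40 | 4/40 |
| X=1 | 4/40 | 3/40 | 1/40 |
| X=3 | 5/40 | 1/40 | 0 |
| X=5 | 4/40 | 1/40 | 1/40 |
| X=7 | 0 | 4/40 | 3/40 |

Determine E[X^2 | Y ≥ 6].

P(Y ≥ 6) = 9/40.
Σ X^2·P over the event = 0·(4/40) + 1·(1/40) + 25·(1/40) + 49·(3/40) = 173/40.
E[X^2 | Y ≥ 6] = (173/40) / (9/40) = 173/9.

173/9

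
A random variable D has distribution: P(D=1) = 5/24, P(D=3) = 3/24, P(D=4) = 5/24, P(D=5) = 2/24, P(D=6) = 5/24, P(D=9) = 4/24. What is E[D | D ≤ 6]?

37/10

P(D ≤ 6) = 5/6.
Σ over the event: 1·5/24 + 3·1/8 + 4·5/24 + 5·1/12 + 6·5/24 = 37/12.
E[D | D ≤ 6] = (37/12) / (5/6) = 37/10.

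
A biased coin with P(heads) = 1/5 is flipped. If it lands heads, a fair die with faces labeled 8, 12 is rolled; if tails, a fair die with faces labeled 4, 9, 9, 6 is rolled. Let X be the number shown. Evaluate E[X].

38/5

E[X | heads] = (8+12)/2 = 10.
E[X | tails] = (4+9+9+6)/4 = 7.
By the law of total expectation,
E[X] = (1/5)·(10) + (4/5)·(7) = 38/5.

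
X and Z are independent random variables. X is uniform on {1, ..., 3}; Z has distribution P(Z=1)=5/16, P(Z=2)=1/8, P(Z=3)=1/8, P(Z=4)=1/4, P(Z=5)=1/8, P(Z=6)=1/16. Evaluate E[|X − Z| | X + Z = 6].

P(X + Z = 6) = 1/6.
Summing |X−Z|·P(x,y) over outcomes with X + Z = 6 gives 1/3.
E[|X − Z| | X + Z = 6] = (1/3) / (1/6) = 2.

2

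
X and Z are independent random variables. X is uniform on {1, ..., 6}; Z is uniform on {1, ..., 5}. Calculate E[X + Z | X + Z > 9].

Outcomes with X + Z > 9: (5,5), (6,4), (6,5), each with probability 1/30.
E[X + Z | X + Z > 9] = (10 + 10 + 11) / 3 = 31/3.

31/3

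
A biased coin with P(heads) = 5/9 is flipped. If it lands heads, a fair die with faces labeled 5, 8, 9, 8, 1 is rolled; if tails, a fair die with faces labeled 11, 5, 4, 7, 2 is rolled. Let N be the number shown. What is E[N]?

271/45

E[N | heads] = (5+8+9+8+1)/5 = 31/5.
E[N | tails] = (11+5+4+7+2)/5 = 29/5.
E[N] = (5/9)·(31/5) + (4/9)·(29/5) = 271/45.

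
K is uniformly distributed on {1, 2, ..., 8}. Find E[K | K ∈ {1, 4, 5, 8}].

P(K ∈ {1, 4, 5, 8}) = 1/2.
Σ over the event: 1·1/8 + 4·1/8 + 5·1/8 + 8·1/8 = 9/4.
E[K | K ∈ {1, 4, 5, 8}] = (9/4) / (1/2) = 9/2.

9/2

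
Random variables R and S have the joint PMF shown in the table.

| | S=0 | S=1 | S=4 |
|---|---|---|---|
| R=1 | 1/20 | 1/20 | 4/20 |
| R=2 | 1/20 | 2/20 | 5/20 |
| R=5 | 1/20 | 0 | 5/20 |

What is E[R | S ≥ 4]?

39/14

P(S ≥ 4) = 7/10.
Σ R·P over the event = 1·(4/20) + 2·(5/20) + 5·(5/20) = 39/20.
E[R | S ≥ 4] = (39/20) / (7/10) = 39/14.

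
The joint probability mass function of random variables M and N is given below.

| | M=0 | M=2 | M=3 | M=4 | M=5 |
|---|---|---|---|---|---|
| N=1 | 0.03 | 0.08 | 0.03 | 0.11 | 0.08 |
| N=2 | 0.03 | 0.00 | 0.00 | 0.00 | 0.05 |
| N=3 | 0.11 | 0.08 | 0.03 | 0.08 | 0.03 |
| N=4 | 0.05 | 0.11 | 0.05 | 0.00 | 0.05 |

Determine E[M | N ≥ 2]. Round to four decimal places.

P(N ≥ 2) = 0.67.
Summing M·P(M=x,N=y) over the conditioning event gives 1.59.
E[M | N ≥ 2] = (1.59) / (0.67) = 2.3731.

2.3731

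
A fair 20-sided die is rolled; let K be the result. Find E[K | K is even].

Given K is even, K is equally likely to be any of {2, 4, 6, 8, 10, 12, 14, 16, 18, 20}.
E[K | K is even] = (2 + 4 + 6 + 8 + 10 + 12 + 14 + 16 + 18 + 20) / 10 = 11.

11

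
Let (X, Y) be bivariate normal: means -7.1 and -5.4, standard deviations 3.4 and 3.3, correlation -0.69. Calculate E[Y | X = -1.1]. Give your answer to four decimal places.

The regression of Y on X has slope ρ·σ_Y/σ_X and passes through (μ_X, μ_Y).
E[Y | X=-1.1] = -5.4 + (-0.69)·(3.3/3.4)·(-1.1 − (-7.1)) = -5.4 + (-0.669706)·(6) = -9.4182.

-9.4182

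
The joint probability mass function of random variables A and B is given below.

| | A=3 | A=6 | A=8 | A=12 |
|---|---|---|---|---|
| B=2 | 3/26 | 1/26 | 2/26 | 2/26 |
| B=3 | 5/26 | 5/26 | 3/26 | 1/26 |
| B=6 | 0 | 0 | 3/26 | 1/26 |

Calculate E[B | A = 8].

31/8

P(A = 8) = 4/13.
Σ B·P over the event = 2·(2/26) + 3·(3/26) + 6·(3/26) = 31/26.
E[B | A = 8] = (31/26) / (4/13) = 31/8.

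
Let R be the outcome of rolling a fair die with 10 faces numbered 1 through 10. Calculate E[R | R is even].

Given R is even, R is equally likely to be any of {2, 4, 6, 8, 10}.
E[R | R is even] = (2 + 4 + 6 + 8 + 10) / 5 = 6.

6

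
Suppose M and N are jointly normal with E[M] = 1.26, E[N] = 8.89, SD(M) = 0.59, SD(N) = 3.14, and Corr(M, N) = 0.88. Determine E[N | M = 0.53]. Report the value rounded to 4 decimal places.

5.4711

The regression of N on M has slope ρ·σ_N/σ_M and passes through (μ_M, μ_N).
E[N | M=0.53] = 8.89 + (0.88)·(3.14/0.59)·(0.53 − (1.26)) = 8.89 + (4.6834)·(-0.73) = 5.4711.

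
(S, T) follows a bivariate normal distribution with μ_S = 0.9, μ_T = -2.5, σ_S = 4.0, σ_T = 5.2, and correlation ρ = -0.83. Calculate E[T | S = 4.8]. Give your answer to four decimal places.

E[T | S=x] = μ_T + ρ(σ_T/σ_S)(x − μ_S) for jointly normal variables.
E[T | S=4.8] = -2.5 + (-0.83)·(5.2/4.0)·(4.8 − (0.9)) = -2.5 + (-1.079)·(3.9) = -6.7081.

-6.7081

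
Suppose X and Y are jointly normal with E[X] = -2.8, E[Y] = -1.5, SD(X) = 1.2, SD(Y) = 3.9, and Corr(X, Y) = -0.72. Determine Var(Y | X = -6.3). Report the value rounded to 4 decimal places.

7.3251

For a bivariate normal, Var(Y | X=x) = σ_Y²(1 − ρ²).
Var(Y | X=-6.3) = (3.9)²·(1 − (-0.72)²) = 15.21·0.4816 = 7.3251.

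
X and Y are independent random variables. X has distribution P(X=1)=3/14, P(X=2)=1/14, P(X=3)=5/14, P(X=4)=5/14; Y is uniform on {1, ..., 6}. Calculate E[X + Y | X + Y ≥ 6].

205/27

P(X + Y ≥ 6) = 9/14.
Summing (X+Y)·P(x,y) over outcomes with X + Y ≥ 6 gives 205/42.
E[X + Y | X + Y ≥ 6] = (205/42) / (9/14) = 205/27.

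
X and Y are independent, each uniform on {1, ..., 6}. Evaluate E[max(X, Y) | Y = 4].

Outcomes with Y = 4: (1,4), (2,4), (3,4), (4,4), (5,4), (6,4), each with probability 1/36.
E[max(X, Y) | Y = 4] = (4 + 4 + 4 + 4 + 5 + 6) / 6 = 9/2.

9/2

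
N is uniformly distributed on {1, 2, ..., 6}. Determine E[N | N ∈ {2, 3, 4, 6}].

P(N ∈ {2, 3, 4, 6}) = 2/3.
Σ over the event: 2·1/6 + 3·1/6 + 4·1/6 + 6·1/6 = 5/2.
E[N | N ∈ {2, 3, 4, 6}] = (5/2) / (2/3) = 15/4.

15/4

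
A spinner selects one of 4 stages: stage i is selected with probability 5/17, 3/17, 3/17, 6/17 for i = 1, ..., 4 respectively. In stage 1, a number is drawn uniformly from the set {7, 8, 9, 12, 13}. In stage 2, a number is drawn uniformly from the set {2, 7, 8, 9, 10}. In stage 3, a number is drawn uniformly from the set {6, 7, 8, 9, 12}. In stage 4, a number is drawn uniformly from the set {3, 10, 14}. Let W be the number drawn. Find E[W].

749/85

E[W | stage 1] = (7+8+9+12+13)/5 = 49/5.
E[W | stage 2] = (2+7+8+9+10)/5 = 36/5.
E[W | stage 3] = (6+7+8+9+12)/5 = 42/5.
E[W | stage 4] = (3+10+14)/3 = 9.
By the law of total expectation,
E[W] = (5/17)·(49/5) + (3/17)·(36/5) + (3/17)·(42/5) + (6/17)·(9) = 749/85.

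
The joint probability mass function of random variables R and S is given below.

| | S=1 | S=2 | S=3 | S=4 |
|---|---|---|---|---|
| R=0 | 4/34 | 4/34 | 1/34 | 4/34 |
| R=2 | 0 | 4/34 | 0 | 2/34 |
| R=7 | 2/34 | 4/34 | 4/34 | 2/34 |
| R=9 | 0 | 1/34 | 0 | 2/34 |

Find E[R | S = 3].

28/5

P(S = 3) = 5/34.
Summing R·P(R=x,S=y) over the conditioning event gives 14/17.
E[R | S = 3] = (14/17) / (5/34) = 28/5.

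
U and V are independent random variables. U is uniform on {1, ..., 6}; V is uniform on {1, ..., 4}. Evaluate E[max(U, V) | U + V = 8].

5

Outcomes with U + V = 8: (4,4), (5,3), (6,2), each with probability 1/24.
E[max(U, V) | U + V = 8] = (4 + 5 + 6) / 3 = 5.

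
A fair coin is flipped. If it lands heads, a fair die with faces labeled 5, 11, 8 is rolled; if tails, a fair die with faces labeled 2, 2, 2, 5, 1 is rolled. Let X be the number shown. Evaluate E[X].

E[X | heads] = (5+11+8)/3 = 8.
E[X | tails] = (2+2+2+5+1)/5 = 12/5.
By the law of total expectation,
E[X] = (1/2)·(8) + (1/2)·(12/5) = 26/5.

26/5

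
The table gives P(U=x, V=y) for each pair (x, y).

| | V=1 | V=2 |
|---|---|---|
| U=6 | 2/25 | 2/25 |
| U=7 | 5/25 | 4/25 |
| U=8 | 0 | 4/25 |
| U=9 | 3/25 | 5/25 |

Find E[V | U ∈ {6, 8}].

P(U ∈ {6, 8}) = 8/25.
Σ V·P over the event = 1·(2/25) + 2·(2/25) + 2·(4/25) = 14/25.
E[V | U ∈ {6, 8}] = (14/25) / (8/25) = 7/4.

7/4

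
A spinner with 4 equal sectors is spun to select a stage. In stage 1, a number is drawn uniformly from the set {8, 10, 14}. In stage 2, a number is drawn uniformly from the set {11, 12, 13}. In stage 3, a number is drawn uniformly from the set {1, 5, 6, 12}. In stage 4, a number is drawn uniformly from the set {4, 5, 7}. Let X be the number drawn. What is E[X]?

17/2

E[X | stage 1] = (8+10+14)/3 = 32/3.
E[X | stage 2] = (11+12+13)/3 = 12.
E[X | stage 3] = (1+5+6+12)/4 = 6.
E[X | stage 4] = (4+5+7)/3 = 16/3.
E[X] = (1/4)·(32/3) + (1/4)·(12) + (1/4)·(6) + (1/4)·(16/3) = 17/2.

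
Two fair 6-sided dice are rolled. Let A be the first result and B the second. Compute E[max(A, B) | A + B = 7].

5

Outcomes with A + B = 7: (1,6), (2,5), (3,4), (4,3), (5,2), (6,1), each with probability 1/36.
E[max(A, B) | A + B = 7] = (6 + 5 + 4 + 4 + 5 + 6) / 6 = 5.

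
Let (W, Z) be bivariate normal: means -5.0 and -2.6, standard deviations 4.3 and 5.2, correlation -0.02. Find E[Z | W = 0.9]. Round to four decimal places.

-2.7427

The regression of Z on W has slope ρ·σ_Z/σ_W and passes through (μ_W, μ_Z).
E[Z | W=0.9] = -2.6 + (-0.02)·(5.2/4.3)·(0.9 − (-5.0)) = -2.6 + (-0.024186)·(5.9) = -2.7427.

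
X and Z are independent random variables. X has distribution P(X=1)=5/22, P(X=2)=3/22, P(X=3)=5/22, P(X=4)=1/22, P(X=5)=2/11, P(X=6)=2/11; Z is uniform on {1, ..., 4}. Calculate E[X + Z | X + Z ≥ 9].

28/3

P(X + Z ≥ 9) = 3/22.
Summing (X+Z)·P(x,y) over outcomes with X + Z ≥ 9 gives 14/11.
E[X + Z | X + Z ≥ 9] = (14/11) / (3/22) = 28/3.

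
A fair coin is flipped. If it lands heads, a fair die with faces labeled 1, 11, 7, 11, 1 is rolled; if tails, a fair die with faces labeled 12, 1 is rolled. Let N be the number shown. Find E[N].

127/20

E[N | heads] = (1+11+7+11+1)/5 = 31/5.
E[N | tails] = (12+1)/2 = 13/2.
By the law of total expectation,
E[N] = (1/2)·(31/5) + (1/2)·(13/2) = 127/20.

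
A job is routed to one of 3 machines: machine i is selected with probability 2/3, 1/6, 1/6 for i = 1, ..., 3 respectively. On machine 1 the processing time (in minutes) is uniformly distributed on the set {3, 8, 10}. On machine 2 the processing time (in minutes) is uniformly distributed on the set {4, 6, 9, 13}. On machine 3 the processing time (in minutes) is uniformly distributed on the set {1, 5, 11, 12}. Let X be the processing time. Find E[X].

E[X | machine 1] = (3+8+10)/3 = 7.
E[X | machine 2] = (4+6+9+13)/4 = 8.
E[X | machine 3] = (1+5+11+12)/4 = 29/4.
E[X] = (2/3)·(7) + (1/6)·(8) + (1/6)·(29/4) = 173/24.

173/24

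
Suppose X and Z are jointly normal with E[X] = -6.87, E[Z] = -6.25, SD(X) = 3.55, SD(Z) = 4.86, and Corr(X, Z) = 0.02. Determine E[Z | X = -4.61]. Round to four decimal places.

The regression of Z on X has slope ρ·σ_Z/σ_X and passes through (μ_X, μ_Z).
E[Z | X=-4.61] = -6.25 + (0.02)·(4.86/3.55)·(-4.61 − (-6.87)) = -6.25 + (0.02738)·(2.26) = -6.1881.

-6.1881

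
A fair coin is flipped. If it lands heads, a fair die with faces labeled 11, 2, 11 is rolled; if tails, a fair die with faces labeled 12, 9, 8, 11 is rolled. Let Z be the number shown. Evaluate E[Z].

E[Z | heads] = (11+2+11)/3 = 8.
E[Z | tails] = (12+9+8+11)/4 = 10.
By the law of total expectation,
E[Z] = (1/2)·(8) + (1/2)·(10) = 9.

9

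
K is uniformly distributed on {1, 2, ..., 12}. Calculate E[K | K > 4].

17/2

Given K > 4, K is equally likely to be any of {5, 6, 7, 8, 9, 10, 11, 12}.
E[K | K > 4] = (5 + 6 + 7 + 8 + 9 + 10 + 11 + 12) / 8 = 17/2.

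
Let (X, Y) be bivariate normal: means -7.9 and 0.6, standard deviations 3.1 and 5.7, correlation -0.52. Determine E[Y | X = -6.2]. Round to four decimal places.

E[Y | X=x] = μ_Y + ρ(σ_Y/σ_X)(x − μ_X) for jointly normal variables.
E[Y | X=-6.2] = 0.6 + (-0.52)·(5.7/3.1)·(-6.2 − (-7.9)) = 0.6 + (-0.95613)·(1.7) = -1.0254.

-1.0254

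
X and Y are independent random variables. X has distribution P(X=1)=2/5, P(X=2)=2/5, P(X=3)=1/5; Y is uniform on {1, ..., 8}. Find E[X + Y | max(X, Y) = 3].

P(max(X, Y) = 3) = 7/40.
Summing (X+Y)·P(x,y) over outcomes with max(X, Y) = 3 gives 33/40.
E[X + Y | max(X, Y) = 3] = (33/40) / (7/40) = 33/7.

33/7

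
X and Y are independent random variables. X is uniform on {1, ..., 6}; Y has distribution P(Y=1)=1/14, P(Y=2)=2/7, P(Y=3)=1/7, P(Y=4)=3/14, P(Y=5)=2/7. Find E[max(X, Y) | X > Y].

179/37

P(X > Y) = 37/84.
Summing max(X,Y)·P(x,y) over outcomes with X > Y gives 179/84.
E[max(X, Y) | X > Y] = (179/84) / (37/84) = 179/37.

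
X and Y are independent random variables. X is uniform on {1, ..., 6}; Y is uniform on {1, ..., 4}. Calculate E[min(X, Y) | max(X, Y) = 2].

Outcomes with max(X, Y) = 2: (1,2), (2,1), (2,2), each with probability 1/24.
E[min(X, Y) | max(X, Y) = 2] = (1 + 1 + 2) / 3 = 4/3.

4/3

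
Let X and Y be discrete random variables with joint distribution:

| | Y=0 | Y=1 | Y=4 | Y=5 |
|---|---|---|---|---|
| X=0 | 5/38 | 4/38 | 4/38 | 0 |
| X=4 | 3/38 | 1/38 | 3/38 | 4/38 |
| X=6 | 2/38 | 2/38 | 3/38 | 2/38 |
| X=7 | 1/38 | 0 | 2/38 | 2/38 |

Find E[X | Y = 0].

31/11

P(Y = 0) = 11/38.
Summing X·P(X=x,Y=y) over the conditioning event gives 31/38.
E[X | Y = 0] = (31/38) / (11/38) = 31/11.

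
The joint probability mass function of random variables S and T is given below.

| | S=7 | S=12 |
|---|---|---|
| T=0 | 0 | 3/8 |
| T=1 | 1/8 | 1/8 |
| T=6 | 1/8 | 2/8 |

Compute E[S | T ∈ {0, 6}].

P(T ∈ {0, 6}) = 3/4.
Σ S·P over the event = 7·(1/8) + 12·(3/8) + 12·(2/8) = 67/8.
E[S | T ∈ {0, 6}] = (67/8) / (3/4) = 67/6.

67/6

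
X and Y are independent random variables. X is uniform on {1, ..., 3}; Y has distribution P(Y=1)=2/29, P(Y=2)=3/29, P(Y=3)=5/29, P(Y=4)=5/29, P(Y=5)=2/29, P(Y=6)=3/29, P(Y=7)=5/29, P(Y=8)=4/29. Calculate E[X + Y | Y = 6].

8

P(Y = 6) = 3/29.
Summing (X+Y)·P(x,y) over outcomes with Y = 6 gives 24/29.
E[X + Y | Y = 6] = (24/29) / (3/29) = 8.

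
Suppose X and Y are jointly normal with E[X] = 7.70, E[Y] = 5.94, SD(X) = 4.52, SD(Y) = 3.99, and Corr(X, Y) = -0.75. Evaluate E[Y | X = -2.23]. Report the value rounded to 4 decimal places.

12.5142

E[Y | X=x] = μ_Y + ρ(σ_Y/σ_X)(x − μ_X) for jointly normal variables.
E[Y | X=-2.23] = 5.94 + (-0.75)·(3.99/4.52)·(-2.23 − (7.70)) = 5.94 + (-0.662058)·(-9.93) = 12.5142.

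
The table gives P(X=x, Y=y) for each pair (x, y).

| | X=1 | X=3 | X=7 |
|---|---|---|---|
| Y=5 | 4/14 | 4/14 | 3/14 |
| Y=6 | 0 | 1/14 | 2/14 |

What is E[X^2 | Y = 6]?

P(Y = 6) = 3/14.
Σ X^2·P over the event = 9·(1/14) + 49·(2/14) = 107/14.
E[X^2 | Y = 6] = (107/14) / (3/14) = 107/3.

107/3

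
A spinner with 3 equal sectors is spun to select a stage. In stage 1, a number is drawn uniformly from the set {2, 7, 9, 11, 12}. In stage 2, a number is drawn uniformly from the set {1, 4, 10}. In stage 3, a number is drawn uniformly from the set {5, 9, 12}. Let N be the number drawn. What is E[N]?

328/45

E[N | stage 1] = (2+7+9+11+12)/5 = 41/5.
E[N | stage 2] = (1+4+10)/3 = 5.
E[N | stage 3] = (5+9+12)/3 = 26/3.
E[N] = (1/3)·(41/5) + (1/3)·(5) + (1/3)·(26/3) = 328/45.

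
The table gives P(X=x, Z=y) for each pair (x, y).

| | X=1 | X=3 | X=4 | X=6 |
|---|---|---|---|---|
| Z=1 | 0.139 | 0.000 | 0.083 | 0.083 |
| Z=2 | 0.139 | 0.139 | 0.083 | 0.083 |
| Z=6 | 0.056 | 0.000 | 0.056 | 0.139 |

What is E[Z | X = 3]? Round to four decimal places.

2.0000

P(X = 3) = 0.139.
Σ Z·P over the event = 2·(0.139) = 0.278.
E[Z | X = 3] = (0.278) / (0.139) = 2.0000.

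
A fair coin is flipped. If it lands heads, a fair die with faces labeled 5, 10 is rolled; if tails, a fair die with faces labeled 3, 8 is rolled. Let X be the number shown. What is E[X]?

13/2

E[X | heads] = (5+10)/2 = 15/2.
E[X | tails] = (3+8)/2 = 11/2.
E[X] = (1/2)·(15/2) + (1/2)·(11/2) = 13/2.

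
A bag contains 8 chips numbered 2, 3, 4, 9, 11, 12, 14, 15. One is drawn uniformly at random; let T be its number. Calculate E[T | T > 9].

P(T > 9) = 1/2.
Σ over the event: 11·1/8 + 12·1/8 + 14·1/8 + 15·1/8 = 13/2.
E[T | T > 9] = (13/2) / (1/2) = 13.

13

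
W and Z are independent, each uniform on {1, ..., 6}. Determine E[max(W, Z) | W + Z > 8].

57/10

Outcomes with W + Z > 8: (3,6), (4,5), (4,6), (5,4), (5,5), (5,6), (6,3), (6,4), (6,5), (6,6), each with probability 1/36.
E[max(W, Z) | W + Z > 8] = (6 + 5 + 6 + 5 + 5 + 6 + 6 + 6 + 6 + 6) / 10 = 57/10.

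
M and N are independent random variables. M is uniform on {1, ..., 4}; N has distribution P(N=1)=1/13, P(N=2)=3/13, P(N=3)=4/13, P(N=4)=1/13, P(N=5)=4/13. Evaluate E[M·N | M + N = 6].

22/3

P(M + N = 6) = 3/13.
Summing MN·P(x,y) over outcomes with M + N = 6 gives 22/13.
E[M·N | M + N = 6] = (22/13) / (3/13) = 22/3.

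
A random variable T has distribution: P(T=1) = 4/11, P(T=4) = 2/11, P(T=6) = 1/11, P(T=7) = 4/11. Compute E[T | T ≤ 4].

P(T ≤ 4) = 6/11.
Σ over the event: 1·4/11 + 4·2/11 = 12/11.
E[T | T ≤ 4] = (12/11) / (6/11) = 2.

2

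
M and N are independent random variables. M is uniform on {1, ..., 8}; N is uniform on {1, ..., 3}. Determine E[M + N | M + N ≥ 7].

103/12

P(M + N ≥ 7) = 1/2.
Summing (M+N)·P(x,y) over outcomes with M + N ≥ 7 gives 103/24.
E[M + N | M + N ≥ 7] = (103/24) / (1/2) = 103/12.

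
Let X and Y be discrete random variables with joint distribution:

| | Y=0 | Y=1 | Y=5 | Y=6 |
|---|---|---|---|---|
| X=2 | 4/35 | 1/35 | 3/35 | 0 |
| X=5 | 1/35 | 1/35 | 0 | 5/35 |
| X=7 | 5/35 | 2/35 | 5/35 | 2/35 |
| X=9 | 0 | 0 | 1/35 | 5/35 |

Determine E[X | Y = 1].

21/4

P(Y = 1) = 4/35.
Summing X·P(X=x,Y=y) over the conditioning event gives 3/5.
E[X | Y = 1] = (3/5) / (4/35) = 21/4.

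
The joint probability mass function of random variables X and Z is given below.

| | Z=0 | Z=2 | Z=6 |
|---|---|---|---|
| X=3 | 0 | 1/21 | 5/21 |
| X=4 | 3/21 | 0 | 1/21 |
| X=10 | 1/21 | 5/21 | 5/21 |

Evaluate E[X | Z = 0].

11/2

P(Z = 0) = 4/21.
Summing X·P(X=x,Z=y) over the conditioning event gives 22/21.
E[X | Z = 0] = (22/21) / (4/21) = 11/2.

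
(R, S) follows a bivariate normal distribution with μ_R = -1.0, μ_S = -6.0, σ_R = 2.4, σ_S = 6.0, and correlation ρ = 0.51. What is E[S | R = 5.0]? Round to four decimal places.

1.6500

The regression of S on R has slope ρ·σ_S/σ_R and passes through (μ_R, μ_S).
E[S | R=5.0] = -6.0 + (0.51)·(6.0/2.4)·(5.0 − (-1.0)) = -6.0 + (1.275)·(6) = 1.6500.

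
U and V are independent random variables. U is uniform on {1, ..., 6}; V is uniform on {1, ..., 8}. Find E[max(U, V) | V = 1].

Outcomes with V = 1: (1,1), (2,1), (3,1), (4,1), (5,1), (6,1), each with probability 1/48.
E[max(U, V) | V = 1] = (1 + 2 + 3 + 4 + 5 + 6) / 6 = 7/2.

7/2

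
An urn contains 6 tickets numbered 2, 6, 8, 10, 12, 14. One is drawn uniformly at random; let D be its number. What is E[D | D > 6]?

11

P(D > 6) = 2/3.
Σ over the event: 8·1/6 + 10·1/6 + 12·1/6 + 14·1/6 = 22/3.
E[D | D > 6] = (22/3) / (2/3) = 11.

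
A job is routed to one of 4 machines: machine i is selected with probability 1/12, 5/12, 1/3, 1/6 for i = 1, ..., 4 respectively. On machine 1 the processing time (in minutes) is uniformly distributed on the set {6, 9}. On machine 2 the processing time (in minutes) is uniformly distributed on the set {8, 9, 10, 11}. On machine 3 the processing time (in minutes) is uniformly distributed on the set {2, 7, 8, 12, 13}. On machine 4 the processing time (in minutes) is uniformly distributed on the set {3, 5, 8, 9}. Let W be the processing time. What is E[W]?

E[W | machine 1] = (6+9)/2 = 15/2.
E[W | machine 2] = (8+9+10+11)/4 = 19/2.
E[W | machine 3] = (2+7+8+12+13)/5 = 42/5.
E[W | machine 4] = (3+5+8+9)/4 = 25/4.
By the law of total expectation,
E[W] = (1/12)·(15/2) + (5/12)·(19/2) + (1/3)·(42/5) + (1/6)·(25/4) = 337/40.

337/40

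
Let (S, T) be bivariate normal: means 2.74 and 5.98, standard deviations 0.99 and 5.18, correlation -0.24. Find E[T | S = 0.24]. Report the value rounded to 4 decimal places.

For a bivariate normal, E[T | S=x] = μ_T + ρ·(σ_T/σ_S)·(x − μ_S).
E[T | S=0.24] = 5.98 + (-0.24)·(5.18/0.99)·(0.24 − (2.74)) = 5.98 + (-1.25576)·(-2.5) = 9.1194.

9.1194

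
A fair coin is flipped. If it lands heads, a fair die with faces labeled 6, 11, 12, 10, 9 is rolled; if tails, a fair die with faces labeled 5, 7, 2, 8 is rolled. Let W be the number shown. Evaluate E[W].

151/20

E[W | heads] = (6+11+12+10+9)/5 = 48/5.
E[W | tails] = (5+7+2+8)/4 = 11/2.
By the law of total expectation,
E[W] = (1/2)·(48/5) + (1/2)·(11/2) = 151/20.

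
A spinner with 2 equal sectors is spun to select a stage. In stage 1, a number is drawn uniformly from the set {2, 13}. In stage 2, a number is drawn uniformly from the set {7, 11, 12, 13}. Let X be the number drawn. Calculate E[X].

73/8

E[X | stage 1] = (2+13)/2 = 15/2.
E[X | stage 2] = (7+11+12+13)/4 = 43/4.
E[X] = (1/2)·(15/2) + (1/2)·(43/4) = 73/8.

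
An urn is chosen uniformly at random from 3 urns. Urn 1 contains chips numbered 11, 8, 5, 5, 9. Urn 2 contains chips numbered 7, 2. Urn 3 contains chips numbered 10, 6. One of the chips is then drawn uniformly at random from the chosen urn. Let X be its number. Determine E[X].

67/10

E[X | urn 1] = (11+8+5+5+9)/5 = 38/5.
E[X | urn 2] = (7+2)/2 = 9/2.
E[X | urn 3] = (10+6)/2 = 8.
By the law of total expectation,
E[X] = (1/3)·(38/5) + (1/3)·(9/2) + (1/3)·(8) = 67/10.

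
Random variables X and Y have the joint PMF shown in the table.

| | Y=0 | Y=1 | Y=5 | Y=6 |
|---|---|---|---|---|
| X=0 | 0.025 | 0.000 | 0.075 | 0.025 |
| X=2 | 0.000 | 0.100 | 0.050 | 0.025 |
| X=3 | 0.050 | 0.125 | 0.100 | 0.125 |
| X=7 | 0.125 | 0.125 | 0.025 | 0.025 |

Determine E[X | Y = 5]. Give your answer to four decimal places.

P(Y = 5) = 0.250.
Σ X·P over the event = 0·(0.075) + 2·(0.050) + 3·(0.100) + 7·(0.025) = 0.575.
E[X | Y = 5] = (0.575) / (0.250) = 2.3000.

2.3000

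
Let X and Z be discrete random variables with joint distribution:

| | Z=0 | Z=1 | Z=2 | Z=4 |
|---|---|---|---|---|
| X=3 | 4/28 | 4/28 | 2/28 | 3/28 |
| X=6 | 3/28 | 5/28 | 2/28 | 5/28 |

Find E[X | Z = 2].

9/2

P(Z = 2) = 1/7.
Σ X·P over the event = 3·(2/28) + 6·(2/28) = 9/14.
E[X | Z = 2] = (9/14) / (1/7) = 9/2.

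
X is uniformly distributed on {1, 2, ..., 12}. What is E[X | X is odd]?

Given X is odd, X is equally likely to be any of {1, 3, 5, 7, 9, 11}.
E[X | X is odd] = (1 + 3 + 5 + 7 + 9 + 11) / 6 = 6.

6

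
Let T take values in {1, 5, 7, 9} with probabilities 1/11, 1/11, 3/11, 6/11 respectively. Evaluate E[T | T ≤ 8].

27/5

P(T ≤ 8) = 5/11.
Σ over the event: 1·1/11 + 5·1/11 + 7·3/11 = 27/11.
E[T | T ≤ 8] = (27/11) / (5/11) = 27/5.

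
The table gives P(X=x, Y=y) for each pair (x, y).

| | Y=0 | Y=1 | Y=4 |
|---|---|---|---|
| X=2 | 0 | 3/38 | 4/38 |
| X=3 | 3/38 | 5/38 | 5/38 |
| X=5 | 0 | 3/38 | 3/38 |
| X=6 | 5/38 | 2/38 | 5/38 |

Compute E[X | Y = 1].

P(Y = 1) = 13/38.
Σ X·P over the event = 2·(3/38) + 3·(5/38) + 5·(3/38) + 6·(2/38) = 24/19.
E[X | Y = 1] = (24/19) / (13/38) = 48/13.

48/13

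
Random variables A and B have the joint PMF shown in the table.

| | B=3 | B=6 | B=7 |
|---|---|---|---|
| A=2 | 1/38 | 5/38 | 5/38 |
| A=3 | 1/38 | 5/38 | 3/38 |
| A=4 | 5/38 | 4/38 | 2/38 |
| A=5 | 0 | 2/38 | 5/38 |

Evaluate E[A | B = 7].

52/15

P(B = 7) = 15/38.
Summing A·P(A=x,B=y) over the conditioning event gives 26/19.
E[A | B = 7] = (26/19) / (15/38) = 52/15.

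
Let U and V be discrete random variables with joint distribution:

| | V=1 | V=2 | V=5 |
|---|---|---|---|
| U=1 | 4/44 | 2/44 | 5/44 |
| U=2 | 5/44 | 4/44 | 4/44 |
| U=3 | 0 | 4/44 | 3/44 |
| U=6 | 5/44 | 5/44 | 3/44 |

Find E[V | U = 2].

33/13

P(U = 2) = 13/44.
Σ V·P over the event = 1·(5/44) + 2·(4/44) + 5·(4/44) = 3/4.
E[V | U = 2] = (3/4) / (13/44) = 33/13.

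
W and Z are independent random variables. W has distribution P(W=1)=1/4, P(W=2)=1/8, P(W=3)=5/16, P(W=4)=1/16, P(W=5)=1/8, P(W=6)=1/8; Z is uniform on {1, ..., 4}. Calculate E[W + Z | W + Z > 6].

166/21

P(W + Z > 6) = 21/64.
Summing (W+Z)·P(x,y) over outcomes with W + Z > 6 gives 83/32.
E[W + Z | W + Z > 6] = (83/32) / (21/64) = 166/21.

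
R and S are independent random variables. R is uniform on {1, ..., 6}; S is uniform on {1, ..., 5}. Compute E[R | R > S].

14/3

P(R > S) = 1/2.
Summing R·P(x,y) over outcomes with R > S gives 7/3.
E[R | R > S] = (7/3) / (1/2) = 14/3.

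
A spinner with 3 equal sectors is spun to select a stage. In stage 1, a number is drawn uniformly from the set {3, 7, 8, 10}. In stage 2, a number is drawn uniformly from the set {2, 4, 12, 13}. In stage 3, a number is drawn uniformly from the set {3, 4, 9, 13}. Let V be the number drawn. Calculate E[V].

22/3

E[V | stage 1] = (3+7+8+10)/4 = 7.
E[V | stage 2] = (2+4+12+13)/4 = 31/4.
E[V | stage 3] = (3+4+9+13)/4 = 29/4.
E[V] = (1/3)·(7) + (1/3)·(31/4) + (1/3)·(29/4) = 22/3.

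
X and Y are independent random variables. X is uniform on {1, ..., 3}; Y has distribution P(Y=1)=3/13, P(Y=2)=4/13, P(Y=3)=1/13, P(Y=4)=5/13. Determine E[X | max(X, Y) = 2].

P(max(X, Y) = 2) = 11/39.
Summing X·P(x,y) over outcomes with max(X, Y) = 2 gives 6/13.
E[X | max(X, Y) = 2] = (6/13) / (11/39) = 18/11.

18/11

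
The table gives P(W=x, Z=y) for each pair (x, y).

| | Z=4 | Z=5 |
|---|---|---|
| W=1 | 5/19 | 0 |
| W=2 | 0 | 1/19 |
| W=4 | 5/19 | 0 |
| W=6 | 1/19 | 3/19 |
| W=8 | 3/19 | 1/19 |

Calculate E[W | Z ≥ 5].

P(Z ≥ 5) = 5/19.
Σ W·P over the event = 2·(1/19) + 6·(3/19) + 8·(1/19) = 28/19.
E[W | Z ≥ 5] = (28/19) / (5/19) = 28/5.

28/5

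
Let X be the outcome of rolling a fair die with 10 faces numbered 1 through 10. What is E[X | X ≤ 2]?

Given X ≤ 2, X is equally likely to be any of {1, 2}.
E[X | X ≤ 2] = (1 + 2) / 2 = 3/2.

3/2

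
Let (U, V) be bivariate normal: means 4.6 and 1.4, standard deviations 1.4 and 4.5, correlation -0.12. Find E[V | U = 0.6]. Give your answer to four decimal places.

2.9429

E[V | U=x] = μ_V + ρ(σ_V/σ_U)(x − μ_U) for jointly normal variables.
E[V | U=0.6] = 1.4 + (-0.12)·(4.5/1.4)·(0.6 − (4.6)) = 1.4 + (-0.385714)·(-4) = 2.9429.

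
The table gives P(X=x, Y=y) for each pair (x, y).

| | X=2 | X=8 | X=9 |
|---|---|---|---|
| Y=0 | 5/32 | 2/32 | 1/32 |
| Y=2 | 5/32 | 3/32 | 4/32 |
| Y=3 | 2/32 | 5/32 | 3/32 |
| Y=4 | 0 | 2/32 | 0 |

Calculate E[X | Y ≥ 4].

8

P(Y ≥ 4) = 1/16.
Σ X·P over the event = 8·(2/32) = 1/2.
E[X | Y ≥ 4] = (1/2) / (1/16) = 8.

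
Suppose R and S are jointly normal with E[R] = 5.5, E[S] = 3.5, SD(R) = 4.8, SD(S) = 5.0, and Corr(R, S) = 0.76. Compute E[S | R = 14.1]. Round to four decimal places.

10.3083

The regression of S on R has slope ρ·σ_S/σ_R and passes through (μ_R, μ_S).
E[S | R=14.1] = 3.5 + (0.76)·(5.0/4.8)·(14.1 − (5.5)) = 3.5 + (0.791667)·(8.6) = 10.3083.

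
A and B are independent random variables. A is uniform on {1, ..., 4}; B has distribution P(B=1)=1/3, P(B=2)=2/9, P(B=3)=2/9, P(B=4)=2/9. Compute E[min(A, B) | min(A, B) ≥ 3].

13/4

P(min(A, B) ≥ 3) = 2/9.
Summing min(A,B)·P(x,y) over outcomes with min(A, B) ≥ 3 gives 13/18.
E[min(A, B) | min(A, B) ≥ 3] = (13/18) / (2/9) = 13/4.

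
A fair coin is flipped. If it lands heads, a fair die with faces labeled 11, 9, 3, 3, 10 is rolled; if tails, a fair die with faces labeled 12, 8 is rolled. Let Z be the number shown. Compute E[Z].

E[Z | heads] = (11+9+3+3+10)/5 = 36/5.
E[Z | tails] = (12+8)/2 = 10.
By the law of total expectation,
E[Z] = (1/2)·(36/5) + (1/2)·(10) = 43/5.

43/5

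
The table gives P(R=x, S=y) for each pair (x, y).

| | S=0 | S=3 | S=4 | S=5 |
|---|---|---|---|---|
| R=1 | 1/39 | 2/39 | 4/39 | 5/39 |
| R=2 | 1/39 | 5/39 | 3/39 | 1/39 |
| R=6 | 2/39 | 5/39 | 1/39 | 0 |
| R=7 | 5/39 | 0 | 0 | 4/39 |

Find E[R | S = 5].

7/2

P(S = 5) = 10/39.
Summing R·P(R=x,S=y) over the conditioning event gives 35/39.
E[R | S = 5] = (35/39) / (10/39) = 7/2.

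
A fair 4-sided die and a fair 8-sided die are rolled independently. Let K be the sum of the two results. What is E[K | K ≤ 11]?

P(K ≤ 11) = 31/32.
E[K | K ≤ 11] = (53/8) / (31/32) = 212/31.

212/31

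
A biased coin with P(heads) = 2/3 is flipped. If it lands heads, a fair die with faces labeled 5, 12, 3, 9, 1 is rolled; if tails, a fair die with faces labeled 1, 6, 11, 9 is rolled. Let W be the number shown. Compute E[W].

E[W | heads] = (5+12+3+9+1)/5 = 6.
E[W | tails] = (1+6+11+9)/4 = 27/4.
By the law of total expectation,
E[W] = (2/3)·(6) + (1/3)·(27/4) = 25/4.

25/4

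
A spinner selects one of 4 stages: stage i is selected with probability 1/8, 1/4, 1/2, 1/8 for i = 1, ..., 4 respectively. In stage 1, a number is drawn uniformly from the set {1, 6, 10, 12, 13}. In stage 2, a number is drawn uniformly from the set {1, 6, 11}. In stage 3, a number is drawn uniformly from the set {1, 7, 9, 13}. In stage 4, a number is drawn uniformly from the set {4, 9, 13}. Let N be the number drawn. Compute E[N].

E[N | stage 1] = (1+6+10+12+13)/5 = 42/5.
E[N | stage 2] = (1+6+11)/3 = 6.
E[N | stage 3] = (1+7+9+13)/4 = 15/2.
E[N | stage 4] = (4+9+13)/3 = 26/3.
By the law of total expectation,
E[N] = (1/8)·(42/5) + (1/4)·(6) + (1/2)·(15/2) + (1/8)·(26/3) = 443/60.

443/60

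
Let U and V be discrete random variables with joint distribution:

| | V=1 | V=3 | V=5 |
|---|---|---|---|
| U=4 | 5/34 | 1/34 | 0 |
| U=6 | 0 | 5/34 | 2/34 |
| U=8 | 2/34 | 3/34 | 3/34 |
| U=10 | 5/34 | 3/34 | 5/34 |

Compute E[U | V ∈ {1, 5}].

86/11

P(V ∈ {1, 5}) = 11/17.
Σ U·P over the event = 4·(5/34) + 6·(2/34) + 8·(2/34) + 8·(3/34) + 10·(5/34) + 10·(5/34) = 86/17.
E[U | V ∈ {1, 5}] = (86/17) / (11/17) = 86/11.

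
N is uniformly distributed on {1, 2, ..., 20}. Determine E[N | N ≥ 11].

Given N ≥ 11, N is equally likely to be any of {11, 12, 13, 14, 15, 16, 17, 18, 19, 20}.
E[N | N ≥ 11] = (11 + 12 + 13 + 14 + 15 + 16 + 17 + 18 + 19 + 20) / 10 = 31/2.

31/2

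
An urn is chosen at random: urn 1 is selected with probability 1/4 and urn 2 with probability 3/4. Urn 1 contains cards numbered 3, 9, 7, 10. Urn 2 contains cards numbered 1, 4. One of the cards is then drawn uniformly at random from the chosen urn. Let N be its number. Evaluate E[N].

59/16

E[N | urn 1] = (3+9+7+10)/4 = 29/4.
E[N | urn 2] = (1+4)/2 = 5/2.
By the law of total expectation,
E[N] = (1/4)·(29/4) + (3/4)·(5/2) = 59/16.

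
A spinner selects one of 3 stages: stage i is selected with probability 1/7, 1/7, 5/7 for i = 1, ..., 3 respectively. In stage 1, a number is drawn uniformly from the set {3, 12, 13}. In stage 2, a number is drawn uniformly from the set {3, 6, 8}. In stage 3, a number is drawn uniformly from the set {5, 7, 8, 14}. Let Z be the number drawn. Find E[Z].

115/14

E[Z | stage 1] = (3+12+13)/3 = 28/3.
E[Z | stage 2] = (3+6+8)/3 = 17/3.
E[Z | stage 3] = (5+7+8+14)/4 = 17/2.
By the law of total expectation,
E[Z] = (1/7)·(28/3) + (1/7)·(17/3) + (5/7)·(17/2) = 115/14.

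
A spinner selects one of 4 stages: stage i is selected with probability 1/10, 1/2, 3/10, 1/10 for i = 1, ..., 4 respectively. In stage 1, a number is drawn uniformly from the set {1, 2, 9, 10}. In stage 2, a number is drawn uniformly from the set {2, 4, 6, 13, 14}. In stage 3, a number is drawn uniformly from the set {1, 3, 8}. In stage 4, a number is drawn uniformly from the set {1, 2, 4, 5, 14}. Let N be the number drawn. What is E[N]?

E[N | stage 1] = (1+2+9+10)/4 = 11/2.
E[N | stage 2] = (2+4+6+13+14)/5 = 39/5.
E[N | stage 3] = (1+3+8)/3 = 4.
E[N | stage 4] = (1+2+4+5+14)/5 = 26/5.
E[N] = (1/10)·(11/2) + (1/2)·(39/5) + (3/10)·(4) + (1/10)·(26/5) = 617/100.

617/100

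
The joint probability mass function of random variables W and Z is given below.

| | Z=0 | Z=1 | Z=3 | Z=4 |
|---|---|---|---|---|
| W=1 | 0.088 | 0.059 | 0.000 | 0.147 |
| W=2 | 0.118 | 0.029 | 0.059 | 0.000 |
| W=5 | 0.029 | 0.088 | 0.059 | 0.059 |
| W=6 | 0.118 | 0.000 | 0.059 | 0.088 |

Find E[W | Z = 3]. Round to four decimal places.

4.3333

P(Z = 3) = 0.177.
Summing W·P(W=x,Z=y) over the conditioning event gives 0.767.
E[W | Z = 3] = (0.767) / (0.177) = 4.3333.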